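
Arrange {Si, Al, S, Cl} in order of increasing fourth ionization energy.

Si, S, Cl, Al

After 3 electrons have been removed, what remains? Si³⁺ still has 1 valence electron; Al³⁺ is the bare [Ne] core; S³⁺ still has 3 valence electrons; Cl³⁺ still has 4 valence electrons.
Breaking into a closed-shell core is much more expensive than removing a leftover valence electron — Al has the largest IE_4 here.
Valence configurations: Si³⁺ [Ne]3s¹, S³⁺ [Ne]3s²3p¹, Cl³⁺ [Ne]3s²3p².
The numbers (kJ/mol): Si 4356, Al 11577, S 4556, Cl 5159.
So the fourth ionization energies run Si < S < Cl < Al.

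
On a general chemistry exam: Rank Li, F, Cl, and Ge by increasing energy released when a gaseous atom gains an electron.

Li < Ge < F < Cl

Electron affinity generally becomes more exothermic across a period toward the halogens and less exothermic down a group.
Here both period and group differ, so the two effects have to be weighed against each other.
Ge > Li: period and group pull opposite ways; the across-period shift dominates (119 vs 60 kJ/mol).
F > Ge: both effects reinforce here, so F is clearly the higher of the two.
Cl > F: this pair runs against the simple trend — see the exception note.
Note the exception: Cl has a higher electron affinity than F, contrary to the simple trend — F's small 2p subshell makes the incoming electron feel strong e⁻–e⁻ repulsion, so Cl actually releases more energy on gaining an electron.
For reference (kJ/mol): Li 60, F 328, Cl 349, Ge 119.
So from lowest to highest: Li < Ge < F < Cl.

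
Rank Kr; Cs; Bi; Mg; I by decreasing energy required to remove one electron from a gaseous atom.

Kr > I > Mg > Bi > Cs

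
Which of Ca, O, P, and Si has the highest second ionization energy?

O

The second ionization energy removes an electron from the +1 ion. For each element: Ca⁺ still has 1 valence electron; O⁺ still has 5 valence electrons; P⁺ still has 4 valence electrons; Si⁺ still has 3 valence electrons.
All are still removing valence electrons, so compare the +1 ions as you would atoms: IE_2 generally rises across a period (higher Z_eff) and falls down a group (larger shell), subject to the usual subshell exceptions.
Valence configurations: Ca⁺ [Ar]4s¹, O⁺ [He]2s²2p³, P⁺ [Ne]3s²3p², Si⁺ [Ne]3s²3p¹.
The numbers (kJ/mol): Ca 1145, O 3388, P 1907, Si 1577.
Overall IE_2 order: Ca < Si < P < O.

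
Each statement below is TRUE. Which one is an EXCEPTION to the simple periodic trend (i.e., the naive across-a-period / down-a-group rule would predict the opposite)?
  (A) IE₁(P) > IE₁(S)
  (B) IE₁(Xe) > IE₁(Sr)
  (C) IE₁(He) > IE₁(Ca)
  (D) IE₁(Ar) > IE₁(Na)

(A)

The general trend: IE₁ increases across a period and decreases down a group.
(A) P (period 3, group 15) vs S (period 3, group 16): the stated order contradicts the simple trend.
(B) Xe (period 5, group 18) vs Sr (period 5, group 2): the stated order agrees with the simple trend.
(C) He (period 1, group 18) vs Ca (period 4, group 2): the stated order agrees with the simple trend.
(D) Ar (period 3, group 18) vs Na (period 3, group 1): the stated order agrees with the simple trend.
The exception is (A): S (3p⁴) ionizes more easily than half-filled P (3p³) because the paired 3p electron in S is pushed out by e⁻–e⁻ repulsion.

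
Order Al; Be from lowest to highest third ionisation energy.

Al < Be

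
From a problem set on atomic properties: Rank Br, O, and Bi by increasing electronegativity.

Bi < Br < O

Smaller atoms with higher effective nuclear charge are more electronegative.
Here both period and group differ, so the two effects have to be weighed against each other.
Br > Bi: both effects reinforce here, so Br is clearly the higher of the two.
O > Br: the two effects oppose for this pair; the down-group effect wins (3.44 vs 2.96).
For reference (Pauling): O 3.44, Br 2.96, Bi 2.02.
So from lowest to highest: Bi < Br < O.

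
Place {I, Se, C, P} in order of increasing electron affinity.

Electron affinity generally becomes more exothermic across a period toward the halogens and less exothermic down a group.
A diagonal step moves right (one effect) and down (the opposite effect) at once.
C > P: the two effects oppose for this pair; the down-group effect wins (122 vs 72 kJ/mol).
Se > C: the two effects oppose for this pair; the across-period effect wins (195 vs 122 kJ/mol).
I > Se: the two effects oppose for this pair; the across-period effect wins (295 vs 195 kJ/mol).
Approximate values (kJ/mol): C 122, P 72, Se 195, I 295.
So from lowest to highest: P < C < Se < I.

P, C, Se, I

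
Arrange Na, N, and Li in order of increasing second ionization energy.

N, Na, Li

Consider each +1 ion: Na⁺ is the bare [Ne] core; N⁺ still has 4 valence electrons; Li⁺ is the bare [He] core.
Core electrons are held far more tightly than valence electrons, so Na and Li top the IE_2 order.
Tabulated IE_2 (kJ/mol): Na 4562, N 2856, Li 7298.
So the second ionization energies run N < Na < Li.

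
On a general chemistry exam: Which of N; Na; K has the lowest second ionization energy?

N

After 1 electron has been removed, what remains? N⁺ still has 4 valence electrons; Na⁺ is the bare [Ne] core; K⁺ is the bare [Ar] core.
Pulling an electron out of a noble-gas core costs far more than removing a remaining valence electron, so K and Na sit at the high end of IE_2.
Tabulated IE_2 (kJ/mol): N 2856, Na 4562, K 3052.
Overall IE_2 order: N < K < Na.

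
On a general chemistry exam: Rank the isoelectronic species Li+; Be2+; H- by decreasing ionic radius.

All of these have 2 electrons, so size is governed by nuclear charge alone: the more protons, the stronger the pull on the same electron cloud, and the smaller the ion.
Nuclear charges: Be2+ (Z=4), Li+ (Z=3), H- (Z=1).
Largest to smallest: H- > Li+ > Be2+.

H- > Li+ > Be2+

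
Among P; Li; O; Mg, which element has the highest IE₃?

Li

Consider each +2 ion: P²⁺ still has 3 valence electrons; Li²⁺ is already 1 electron into the core; O²⁺ still has 4 valence electrons; Mg²⁺ is the bare [Ne] core.
Breaking into a closed-shell core is much more expensive than removing a leftover valence electron — Mg and Li have the largest IE_3 here.
Valence configurations: P²⁺ [Ne]3s²3p¹, O²⁺ [He]2s²2p².
Approximate IE_3 values (kJ/mol): P 2914, Li 11815, O 5300, Mg 7733.
Overall IE_3 order: P < O < Mg < Li.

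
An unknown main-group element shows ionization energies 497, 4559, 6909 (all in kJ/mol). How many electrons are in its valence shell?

1

Look for the largest jump between consecutive ionization energies: IE2/IE1 ≈ 9.2, far larger than any earlier ratio.
That jump marks the point where a core electron is being removed. So the atom has 1 valence electron.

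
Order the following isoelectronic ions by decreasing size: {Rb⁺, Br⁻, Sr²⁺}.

All of these have 36 electrons, so size is governed by nuclear charge alone: the more protons, the stronger the pull on the same electron cloud, and the smaller the ion.
Nuclear charges: Sr²⁺ (Z=38), Rb⁺ (Z=37), Br⁻ (Z=35).
Largest to smallest: Br⁻ > Rb⁺ > Sr²⁺.

Br⁻ > Rb⁺ > Sr²⁺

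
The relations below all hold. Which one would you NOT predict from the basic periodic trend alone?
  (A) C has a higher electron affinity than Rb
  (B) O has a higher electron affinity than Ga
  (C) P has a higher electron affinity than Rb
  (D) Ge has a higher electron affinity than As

The general trend: electron affinity increases across a period and decreases down a group.
(A) C (period 2, group 14) vs Rb (period 5, group 1): the stated order agrees with the simple trend.
(B) O (period 2, group 16) vs Ga (period 4, group 13): the stated order agrees with the simple trend.
(C) P (period 3, group 15) vs Rb (period 5, group 1): the stated order agrees with the simple trend.
(D) Ge (period 4, group 14) vs As (period 4, group 15): the stated order contradicts the simple trend.
The exception is (D): adding an electron to As's half-filled 4p³ is unfavourable, so Ge (4p²) has the more exothermic EA.

(D)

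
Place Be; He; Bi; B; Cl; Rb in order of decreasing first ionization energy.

He is in period 1, group 18; Be is in period 2, group 2; B is in period 2, group 13; Cl is in period 3, group 17; Rb is in period 5, group 1; Bi is in period 6, group 15.
Removing the outermost electron gets harder across a period and easier down a group.
Neither a single period nor a single group — weigh both effects.
Bi > Rb: the two effects oppose for this pair; the across-period effect wins (703 vs 403 kJ/mol).
B > Bi: the two effects oppose for this pair; the down-group effect wins (801 vs 703 kJ/mol).
Be > B: this pair runs against the simple trend — see the exception note.
Cl > Be: period and group pull opposite ways; the across-period shift dominates (1251 vs 900 kJ/mol).
He > Cl: both effects reinforce here, so He is clearly the higher of the two.
Note the exception: Be has a higher first ionization energy than B, contrary to the simple trend — removing B's lone 2p electron is easier than breaking Be's filled 2s².
Tabulated first ionization energy (kJ/mol): He 2372, Be 900, B 801, Cl 1251, Rb 403, Bi 703.
So from highest to lowest: He > Cl > Be > B > Bi > Rb.

He, Cl, Be, B, Bi, Rb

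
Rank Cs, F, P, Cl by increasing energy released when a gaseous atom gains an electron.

Cs, P, F, Cl

F is in period 2, group 17; P is in period 3, group 15; Cl is in period 3, group 17; Cs is in period 6, group 1.
Adding an electron releases more energy for atoms nearer the top right (short of the noble gases).
These span different periods and groups, so the two trends combine.
P > Cs: relative to Cs, both the across-period and down-group shifts push P's electron affinity up.
F > P: relative to P, both the across-period and down-group shifts push F's electron affinity up.
Cl > F: this pair runs against the simple trend — see the exception note.
Note the exception: Cl has a higher electron affinity than F, contrary to the simple trend — F's small 2p subshell makes the incoming electron feel strong e⁻–e⁻ repulsion, so Cl actually releases more energy on gaining an electron.
Approximate values (kJ/mol): F 328, P 72, Cl 349, Cs 46.
So from lowest to highest: Cs < P < F < Cl.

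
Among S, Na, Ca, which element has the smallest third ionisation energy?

S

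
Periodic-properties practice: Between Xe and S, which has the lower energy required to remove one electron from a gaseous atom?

S

S is in period 3, group 16; Xe is in period 5, group 18.
Across a period the outer electron is held more tightly (higher IE₁); down a group it sits in a higher shell, more shielded, and comes off more easily.
Neither a single period nor a single group — weigh both effects.
Xe > S: the two effects oppose for this pair; the across-period effect wins (1170 vs 1000 kJ/mol).
For reference (kJ/mol): S 1000, Xe 1170.
So S has the lower energy required to remove one electron from a gaseous atom (S < Xe).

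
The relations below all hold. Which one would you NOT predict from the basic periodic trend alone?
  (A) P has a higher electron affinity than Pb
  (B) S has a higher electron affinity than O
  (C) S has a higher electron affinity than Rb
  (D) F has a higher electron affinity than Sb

(B)

The general trend: electron affinity increases across a period and decreases down a group.
(A) P (period 3, group 15) vs Pb (period 6, group 14): the stated order agrees with the simple trend.
(B) S (period 3, group 16) vs O (period 2, group 16): the stated order contradicts the simple trend.
(C) S (period 3, group 16) vs Rb (period 5, group 1): the stated order agrees with the simple trend.
(D) F (period 2, group 17) vs Sb (period 5, group 15): the stated order agrees with the simple trend.
The exception is (B): the compact 2p subshell of O repels the added electron more than S's larger 3p does.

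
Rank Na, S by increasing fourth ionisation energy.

S < Na

The fourth ionization energy removes an electron from the +3 ion. For each element: Na³⁺ is already 2 electrons into the core; S³⁺ still has 3 valence electrons.
Breaking into a closed-shell core is much more expensive than removing a leftover valence electron — Na has the largest IE_4 here.
Approximate IE_4 values (kJ/mol): Na 9543, S 4556.
So the fourth ionization energies run S < Na.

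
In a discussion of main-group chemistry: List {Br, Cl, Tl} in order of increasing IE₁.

Tl < Br < Cl

Cl is in period 3, group 17; Br is in period 4, group 17; Tl is in period 6, group 13.
First ionization energy rises across a period (greater Z_eff holds electrons more tightly) and falls down a group (valence electrons are farther from the nucleus).
Neither a single period nor a single group — weigh both effects.
Br > Tl: relative to Tl, both the across-period and down-group shifts push Br's first ionization energy up.
Cl > Br: they share group 17; the group trend gives Cl the larger value.
Approximate values (kJ/mol): Cl 1251, Br 1140, Tl 589.
So from lowest to highest: Tl < Br < Cl.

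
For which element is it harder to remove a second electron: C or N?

N

Consider each +1 ion: C⁺ still has 3 valence electrons; N⁺ still has 4 valence electrons.
All are still removing valence electrons, so compare the +1 ions as you would atoms: IE_2 generally rises across a period (higher Z_eff) and falls down a group (larger shell), subject to the usual subshell exceptions.
Valence configurations: C⁺ [He]2s²2p¹, N⁺ [He]2s²2p².
Approximate IE_2 values (kJ/mol): C 2353, N 2856.
So the second ionization energies run C < N.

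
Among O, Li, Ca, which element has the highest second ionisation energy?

Li

The second ionization energy removes an electron from the +1 ion. For each element: O⁺ still has 5 valence electrons; Li⁺ is the bare [He] core; Ca⁺ still has 1 valence electron.
Pulling an electron out of a noble-gas core costs far more than removing a remaining valence electron, so Li sits at the high end of IE_2.
Valence configurations: O⁺ [He]2s²2p³, Ca⁺ [Ar]4s¹.
Tabulated IE_2 (kJ/mol): O 3388, Li 7298, Ca 1145.
Putting it together, IE_2: Ca < O < Li.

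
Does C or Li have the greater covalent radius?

Li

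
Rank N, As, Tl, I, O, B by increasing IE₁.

First ionization energy rises across a period (greater Z_eff holds electrons more tightly) and falls down a group (valence electrons are farther from the nucleus).
These span different periods and groups, so the two trends combine.
B > Tl: they share group 13; the group trend gives B the larger value.
As > B: period and group pull opposite ways; the across-period shift dominates (947 vs 801 kJ/mol).
I > As: period and group pull opposite ways; the across-period shift dominates (1008 vs 947 kJ/mol).
O > I: period and group pull opposite ways; the down-group shift dominates (1314 vs 1008 kJ/mol).
N > O: this pair runs against the simple trend — see the exception note.
Note the exception: N has a higher first ionization energy than O, contrary to the simple trend — pairing an electron in O's 2p⁴ costs repulsion energy, so O ionizes more easily than half-filled N (2p³).
Approximate values (kJ/mol): B 801, N 1402, O 1314, As 947, I 1008, Tl 589.
So from lowest to highest: Tl < B < As < I < O < N.

Tl < B < As < I < O < N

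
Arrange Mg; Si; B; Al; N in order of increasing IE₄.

Consider each +3 ion: Mg³⁺ is already 1 electron into the core; Si³⁺ still has 1 valence electron; B³⁺ is the bare [He] core; Al³⁺ is the bare [Ne] core; N³⁺ still has 2 valence electrons.
Breaking into a closed-shell core is much more expensive than removing a leftover valence electron — Mg, Al and B have the largest IE_4 here.
Valence configurations: Si³⁺ [Ne]3s¹, N³⁺ [He]2s².
Tabulated IE_4 (kJ/mol): Mg 10543, Si 4356, B 25026, Al 11577, N 7475.
Overall IE_4 order: Si < N < Mg < Al < B.

Si, N, Mg, Al, B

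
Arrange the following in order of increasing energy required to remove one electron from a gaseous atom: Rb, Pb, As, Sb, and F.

F is in period 2, group 17; As is in period 4, group 15; Rb is in period 5, group 1; Sb is in period 5, group 15; Pb is in period 6, group 14.
Removing the outermost electron gets harder across a period and easier down a group.
Here both period and group differ, so the two effects have to be weighed against each other.
Pb > Rb: the two effects oppose for this pair; the across-period effect wins (716 vs 403 kJ/mol).
Sb > Pb: both effects reinforce here, so Sb is clearly the higher of the two.
As > Sb: As sits above Sb in group 15, so the down-group effect alone puts As higher.
F > As: relative to As, both the across-period and down-group shifts push F's first ionization energy up.
Approximate values (kJ/mol): F 1681, As 947, Rb 403, Sb 831, Pb 716.
So from lowest to highest: Rb < Pb < Sb < As < F.

Rb < Pb < Sb < As < F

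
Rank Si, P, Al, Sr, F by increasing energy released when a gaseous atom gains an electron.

F is in period 2, group 17; Al is in period 3, group 13; Si is in period 3, group 14; P is in period 3, group 15; Sr is in period 5, group 2.
Atoms with high Z_eff and room in the valence shell (especially the halogens) have the most exothermic electron affinities.
Here both period and group differ, so the two effects have to be weighed against each other.
Al > Sr: both effects reinforce here, so Al is clearly the higher of the two.
P > Al: both are in period 3; the period trend gives P the larger value.
Si > P: this pair runs against the simple trend — see the exception note.
F > Si: both effects reinforce here, so F is clearly the higher of the two.
Note the exception: Si has a higher electron affinity than P, contrary to the simple trend — adding an electron to P's half-filled 3p³ is unfavourable, so Si (3p²) has the more exothermic EA.
Approximate values (kJ/mol): F 328, Al 42, Si 134, P 72, Sr 5.
So from lowest to highest: Sr < Al < P < Si < F.

Sr < Al < P < Si < F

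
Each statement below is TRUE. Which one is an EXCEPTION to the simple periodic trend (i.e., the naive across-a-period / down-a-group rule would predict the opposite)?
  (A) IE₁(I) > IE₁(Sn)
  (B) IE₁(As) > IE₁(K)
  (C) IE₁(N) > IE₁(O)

The general trend: first ionization energy increases across a period and decreases down a group.
(A) I (period 5, group 17) vs Sn (period 5, group 14): the stated order agrees with the simple trend.
(B) As (period 4, group 15) vs K (period 4, group 1): the stated order agrees with the simple trend.
(C) N (period 2, group 15) vs O (period 2, group 16): the stated order contradicts the simple trend.
The exception is (C): pairing an electron in O's 2p⁴ costs repulsion energy, so O ionizes more easily than half-filled N (2p³).

(C)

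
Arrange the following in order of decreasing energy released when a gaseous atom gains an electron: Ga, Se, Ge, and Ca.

Ca is in period 4, group 2; Ga is in period 4, group 13; Ge is in period 4, group 14; Se is in period 4, group 16.
Electron affinity generally becomes more exothermic across a period toward the halogens and less exothermic down a group.
All lie in period 4, so electron affinity increases left to right.
So from highest to lowest: Se > Ge > Ga > Ca.

Se, Ge, Ga, Ca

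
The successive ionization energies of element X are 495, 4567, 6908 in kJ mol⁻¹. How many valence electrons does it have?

1

Look for the largest jump between consecutive ionization energies: IE2/IE1 ≈ 9.2, far larger than any earlier ratio.
That jump marks the point where a core electron is being removed. So the atom has 1 valence electron.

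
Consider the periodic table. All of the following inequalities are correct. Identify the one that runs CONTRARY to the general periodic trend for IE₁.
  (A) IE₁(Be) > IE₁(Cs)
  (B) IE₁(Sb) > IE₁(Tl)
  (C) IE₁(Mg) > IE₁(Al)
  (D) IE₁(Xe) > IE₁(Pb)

The general trend: IE₁ increases across a period and decreases down a group.
(A) Be (period 2, group 2) vs Cs (period 6, group 1): the stated order agrees with the simple trend.
(B) Sb (period 5, group 15) vs Tl (period 6, group 13): the stated order agrees with the simple trend.
(C) Mg (period 3, group 2) vs Al (period 3, group 13): the stated order contradicts the simple trend.
(D) Xe (period 5, group 18) vs Pb (period 6, group 14): the stated order agrees with the simple trend.
The exception is (C): Al's single 3p electron is easier to remove than one from Mg's filled 3s².

(C)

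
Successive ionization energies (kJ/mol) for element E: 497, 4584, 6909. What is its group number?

Group 1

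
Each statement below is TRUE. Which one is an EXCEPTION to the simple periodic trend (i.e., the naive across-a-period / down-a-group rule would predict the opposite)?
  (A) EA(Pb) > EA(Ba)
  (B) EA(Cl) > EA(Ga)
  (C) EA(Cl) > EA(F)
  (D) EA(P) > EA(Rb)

(C)

The general trend: electron affinity increases across a period and decreases down a group.
(A) Pb (period 6, group 14) vs Ba (period 6, group 2): the stated order agrees with the simple trend.
(B) Cl (period 3, group 17) vs Ga (period 4, group 13): the stated order agrees with the simple trend.
(C) Cl (period 3, group 17) vs F (period 2, group 17): the stated order contradicts the simple trend.
(D) P (period 3, group 15) vs Rb (period 5, group 1): the stated order agrees with the simple trend.
The exception is (C): F's small 2p subshell makes the incoming electron feel strong e⁻–e⁻ repulsion, so Cl actually releases more energy on gaining an electron.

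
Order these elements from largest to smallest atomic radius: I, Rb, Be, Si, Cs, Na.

Cs > Rb > Na > I > Si > Be

Radius decreases left→right (rising Z_eff, same n) and increases top→bottom (higher n).
Neither a single period nor a single group — weigh both effects.
Si > Be: the two effects oppose for this pair; the down-group effect wins (116 vs 102 pm).
I > Si: the two effects oppose for this pair; the down-group effect wins (133 vs 116 pm).
Na > I: the two effects oppose for this pair; the across-period effect wins (155 vs 133 pm).
Rb > Na: Rb sits below Na in group 1, so the down-group effect alone puts Rb larger.
Cs > Rb: they share group 1; the group trend gives Cs the larger value.
Tabulated atomic radius (pm): Be 102, Na 155, Si 116, Rb 210, I 133, Cs 232.
So from largest to smallest: Cs > Rb > Na > I > Si > Be.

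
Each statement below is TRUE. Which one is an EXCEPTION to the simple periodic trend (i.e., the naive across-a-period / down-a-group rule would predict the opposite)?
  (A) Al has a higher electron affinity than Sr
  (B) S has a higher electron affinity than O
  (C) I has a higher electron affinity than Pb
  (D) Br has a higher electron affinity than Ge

(B)

The general trend: electron affinity increases across a period and decreases down a group.
(A) Al (period 3, group 13) vs Sr (period 5, group 2): the stated order agrees with the simple trend.
(B) S (period 3, group 16) vs O (period 2, group 16): the stated order contradicts the simple trend.
(C) I (period 5, group 17) vs Pb (period 6, group 14): the stated order agrees with the simple trend.
(D) Br (period 4, group 17) vs Ge (period 4, group 14): the stated order agrees with the simple trend.
The exception is (B): the compact 2p subshell of O repels the added electron more than S's larger 3p does.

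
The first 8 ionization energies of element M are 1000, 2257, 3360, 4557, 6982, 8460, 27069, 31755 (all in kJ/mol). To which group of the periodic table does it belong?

Group 16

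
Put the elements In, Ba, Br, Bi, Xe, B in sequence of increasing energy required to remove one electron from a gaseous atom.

Ba < In < Bi < B < Br < Xe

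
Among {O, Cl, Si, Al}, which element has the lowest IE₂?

Si

Consider each +1 ion: O⁺ still has 5 valence electrons; Cl⁺ still has 6 valence electrons; Si⁺ still has 3 valence electrons; Al⁺ still has 2 valence electrons.
All are still removing valence electrons, so compare the +1 ions as you would atoms: IE_2 generally rises across a period (higher Z_eff) and falls down a group (larger shell), subject to the usual subshell exceptions.
Valence configurations: O⁺ [He]2s²2p³, Cl⁺ [Ne]3s²3p⁴, Si⁺ [Ne]3s²3p¹, Al⁺ [Ne]3s².
Si⁺ loses a lone 3p electron whereas Al⁺ must break into a filled 3s² pair, so IE_2(Al) > IE_2(Si) even though Si has the higher nuclear charge.
Tabulated IE_2 (kJ/mol): O 3388, Cl 2298, Si 1577, Al 1817.
So the second ionization energies run Si < Al < Cl < O.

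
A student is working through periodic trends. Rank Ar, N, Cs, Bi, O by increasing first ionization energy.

First ionization energy rises across a period (greater Z_eff holds electrons more tightly) and falls down a group (valence electrons are farther from the nucleus).
Here both period and group differ, so the two effects have to be weighed against each other.
Bi > Cs: both are in period 6; the period trend gives Bi the larger value.
O > Bi: relative to Bi, both the across-period and down-group shifts push O's first ionization energy up.
N > O: this pair runs against the simple trend — see the exception note.
Ar > N: the two effects oppose for this pair; the across-period effect wins (1521 vs 1402 kJ/mol).
Note the exception: N has a higher first ionization energy than O, contrary to the simple trend — pairing an electron in O's 2p⁴ costs repulsion energy, so O ionizes more easily than half-filled N (2p³).
For reference (kJ/mol): N 1402, O 1314, Ar 1521, Cs 376, Bi 703.
So from lowest to highest: Cs < Bi < O < N < Ar.

Cs < Bi < O < N < Ar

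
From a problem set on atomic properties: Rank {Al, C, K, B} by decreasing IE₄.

The fourth ionization energy removes an electron from the +3 ion. For each element: Al³⁺ is the bare [Ne] core; C³⁺ still has 1 valence electron; K³⁺ is already 2 electrons into the core; B³⁺ is the bare [He] core.
Usually core removal costs more than valence removal, but here the competition is close: a tightly held n=2 valence electron can cost more to remove than an n=3 core electron, so the actual values have to decide it.
Approximate IE_4 values (kJ/mol): Al 11577, C 6223, K 5877, B 25026.
Overall IE_4 order: K < C < Al < B.

B > Al > C > K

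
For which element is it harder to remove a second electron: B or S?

B

IE_2 is the cost of taking one more electron from the +1 cation: B⁺ still has 2 valence electrons; S⁺ still has 5 valence electrons.
All are still removing valence electrons, so compare the +1 ions as you would atoms: IE_2 generally rises across a period (higher Z_eff) and falls down a group (larger shell), subject to the usual subshell exceptions.
Valence configurations: B⁺ [He]2s², S⁺ [Ne]3s²3p³.
Approximate IE_2 values (kJ/mol): B 2427, S 2252.
Overall IE_2 order: S < B.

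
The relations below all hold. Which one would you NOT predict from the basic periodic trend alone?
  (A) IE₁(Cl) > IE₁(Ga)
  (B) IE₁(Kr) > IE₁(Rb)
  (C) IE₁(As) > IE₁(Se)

(C)

The general trend: IE₁ increases across a period and decreases down a group.
(A) Cl (period 3, group 17) vs Ga (period 4, group 13): the stated order agrees with the simple trend.
(B) Kr (period 4, group 18) vs Rb (period 5, group 1): the stated order agrees with the simple trend.
(C) As (period 4, group 15) vs Se (period 4, group 16): the stated order contradicts the simple trend.
The exception is (C): Se (4p⁴) ionizes more easily than half-filled As (4p³).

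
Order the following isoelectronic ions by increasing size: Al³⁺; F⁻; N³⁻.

Al³⁺ < F⁻ < N³⁻

All of these have 10 electrons, so size is governed by nuclear charge alone: the more protons, the stronger the pull on the same electron cloud, and the smaller the ion.
Nuclear charges: Al³⁺ (Z=13), F⁻ (Z=9), N³⁻ (Z=7).
Smallest to largest: Al³⁺ < F⁻ < N³⁻.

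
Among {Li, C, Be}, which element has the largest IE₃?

Be

The third ionization energy removes an electron from the +2 ion. For each element: Li²⁺ is already 1 electron into the core; C²⁺ still has 2 valence electrons; Be²⁺ is the bare [He] core.
Breaking into a closed-shell core is much more expensive than removing a leftover valence electron — Li and Be have the largest IE_3 here.
Approximate IE_3 values (kJ/mol): Li 11815, C 4620, Be 14849.
Overall IE_3 order: C < Li < Be.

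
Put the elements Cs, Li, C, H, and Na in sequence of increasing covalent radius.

H is in period 1, group 1; Li is in period 2, group 1; C is in period 2, group 14; Na is in period 3, group 1; Cs is in period 6, group 1.
Atomic radius shrinks across a period as nuclear charge pulls the same shell inward, and grows down a group as new shells are added.
These span different periods and groups, so the two trends combine.
C > H: period and group pull opposite ways; the down-group shift dominates (75 vs 32 pm).
Li > C: Li lies to the left of C in period 2, so the across-period effect alone puts Li larger.
Na > Li: they share group 1; the group trend gives Na the larger value.
Cs > Na: they share group 1; the group trend gives Cs the larger value.
For reference (pm): H 32, Li 133, C 75, Na 155, Cs 232.
So from smallest to largest: H < C < Li < Na < Cs.

H < C < Li < Na < Cs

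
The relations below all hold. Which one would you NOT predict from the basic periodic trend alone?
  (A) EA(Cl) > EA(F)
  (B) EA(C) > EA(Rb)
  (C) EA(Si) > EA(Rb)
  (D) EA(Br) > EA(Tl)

(A)

The general trend: electron affinity increases across a period and decreases down a group.
(A) Cl (period 3, group 17) vs F (period 2, group 17): the stated order contradicts the simple trend.
(B) C (period 2, group 14) vs Rb (period 5, group 1): the stated order agrees with the simple trend.
(C) Si (period 3, group 14) vs Rb (period 5, group 1): the stated order agrees with the simple trend.
(D) Br (period 4, group 17) vs Tl (period 6, group 13): the stated order agrees with the simple trend.
The exception is (A): F's small 2p subshell makes the incoming electron feel strong e⁻–e⁻ repulsion, so Cl actually releases more energy on gaining an electron.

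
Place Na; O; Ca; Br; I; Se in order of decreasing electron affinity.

Br > I > Se > O > Na > Ca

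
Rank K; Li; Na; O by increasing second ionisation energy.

After 1 electron has been removed, what remains? K⁺ is the bare [Ar] core; Li⁺ is the bare [He] core; Na⁺ is the bare [Ne] core; O⁺ still has 5 valence electrons.
Usually core removal costs more than valence removal, but here the competition is close: a tightly held n=2 valence electron can cost more to remove than an n=3 core electron, so the actual values have to decide it.
Approximate IE_2 values (kJ/mol): K 3052, Li 7298, Na 4562, O 3388.
Overall IE_2 order: K < O < Na < Li.

K, O, Na, Li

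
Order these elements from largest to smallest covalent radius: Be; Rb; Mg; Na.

Rb > Na > Mg > Be

Be is in period 2, group 2; Na is in period 3, group 1; Mg is in period 3, group 2; Rb is in period 5, group 1.
Across a period the added protons contract the valence shell; down a group each new principal shell makes the atom larger.
Neither a single period nor a single group — weigh both effects.
Mg > Be: they share group 2; the group trend gives Mg the larger value.
Na > Mg: both are in period 3; the period trend gives Na the larger value.
Rb > Na: they share group 1; the group trend gives Rb the larger value.
Tabulated atomic radius (pm): Be 102, Na 155, Mg 139, Rb 210.
So from largest to smallest: Rb > Na > Mg > Be.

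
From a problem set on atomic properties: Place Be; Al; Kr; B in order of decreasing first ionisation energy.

Kr, Be, B, Al

IE₁ increases left→right with effective nuclear charge and decreases top→bottom as the valence shell moves farther out.
Here both period and group differ, so the two effects have to be weighed against each other.
B > Al: B sits above Al in group 13, so the down-group effect alone puts B higher.
Be > B: this pair runs against the simple trend — see the exception note.
Kr > Be: period and group pull opposite ways; the across-period shift dominates (1351 vs 900 kJ/mol).
Note the exception: Be has a higher first ionization energy than B, contrary to the simple trend — removing B's lone 2p electron is easier than breaking Be's filled 2s².
Approximate values (kJ/mol): Be 900, B 801, Al 578, Kr 1351.
So from highest to lowest: Kr > Be > B > Al.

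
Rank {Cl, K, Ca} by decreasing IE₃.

Ca, K, Cl

Consider each +2 ion: Cl²⁺ still has 5 valence electrons; K²⁺ is already 1 electron into the core; Ca²⁺ is the bare [Ar] core.
Pulling an electron out of a noble-gas core costs far more than removing a remaining valence electron, so K and Ca sit at the high end of IE_3.
Tabulated IE_3 (kJ/mol): Cl 3822, K 4420, Ca 4912.
Hence IE_3: Cl < K < Ca.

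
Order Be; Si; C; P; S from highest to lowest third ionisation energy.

Be, C, S, Si, P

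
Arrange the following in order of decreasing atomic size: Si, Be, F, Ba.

Be is in period 2, group 2; F is in period 2, group 17; Si is in period 3, group 14; Ba is in period 6, group 2.
Moving right in a period, electrons are added to the same shell under a stronger nuclear pull, so atoms get smaller; moving down, a new shell is opened and atoms get larger.
Here both period and group differ, so the two effects have to be weighed against each other.
Be > F: Be lies to the left of F in period 2, so the across-period effect alone puts Be larger.
Si > Be: period and group pull opposite ways; the down-group shift dominates (116 vs 102 pm).
Ba > Si: relative to Si, both the across-period and down-group shifts push Ba's atomic radius up.
Approximate values (pm): Be 102, F 64, Si 116, Ba 196.
So from largest to smallest: Ba > Si > Be > F.

Ba, Si, Be, F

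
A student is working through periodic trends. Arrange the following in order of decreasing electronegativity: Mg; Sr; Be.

EN rises left→right (higher Z_eff, smaller atoms) and falls top→bottom (larger, more shielded atoms).
All are in group 2, so electronegativity increases up the group.
So from highest to lowest: Be > Mg > Sr.

Be > Mg > Sr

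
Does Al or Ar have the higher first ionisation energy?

First ionization energy rises across a period (greater Z_eff holds electrons more tightly) and falls down a group (valence electrons are farther from the nucleus).
All lie in period 3, so first ionization energy increases left to right.
So Ar has the higher first ionisation energy (Ar > Al).

Ar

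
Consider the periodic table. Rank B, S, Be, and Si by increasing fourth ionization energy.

Si, S, Be, B

IE_4 is the cost of taking one more electron from the +3 cation: B³⁺ is the bare [He] core; S³⁺ still has 3 valence electrons; Be³⁺ is already 1 electron into the core; Si³⁺ still has 1 valence electron.
Pulling an electron out of a noble-gas core costs far more than removing a remaining valence electron, so Be and B sit at the high end of IE_4.
Valence configurations: S³⁺ [Ne]3s²3p¹, Si³⁺ [Ne]3s¹.
Approximate IE_4 values (kJ/mol): B 25026, S 4556, Be 21007, Si 4356.
Putting it together, IE_4: Si < S < Be < B.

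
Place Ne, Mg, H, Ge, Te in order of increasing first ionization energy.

H is in period 1, group 1; Ne is in period 2, group 18; Mg is in period 3, group 2; Ge is in period 4, group 14; Te is in period 5, group 16.
Across a period the outer electron is held more tightly (higher IE₁); down a group it sits in a higher shell, more shielded, and comes off more easily.
Here both period and group differ, so the two effects have to be weighed against each other.
Ge > Mg: the two effects oppose for this pair; the across-period effect wins (762 vs 738 kJ/mol).
Te > Ge: period and group pull opposite ways; the across-period shift dominates (869 vs 762 kJ/mol).
H > Te: period and group pull opposite ways; the down-group shift dominates (1312 vs 869 kJ/mol).
Ne > H: the two effects oppose for this pair; the across-period effect wins (2081 vs 1312 kJ/mol).
Tabulated first ionization energy (kJ/mol): H 1312, Ne 2081, Mg 738, Ge 762, Te 869.
So from lowest to highest: Mg < Ge < Te < H < Ne.

Mg, Ge, Te, H, Ne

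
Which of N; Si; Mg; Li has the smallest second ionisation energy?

IE_2 is the cost of taking one more electron from the +1 cation: N⁺ still has 4 valence electrons; Si⁺ still has 3 valence electrons; Mg⁺ still has 1 valence electron; Li⁺ is the bare [He] core.
Pulling an electron out of a noble-gas core costs far more than removing a remaining valence electron, so Li sits at the high end of IE_2.
Valence configurations: N⁺ [He]2s²2p², Si⁺ [Ne]3s²3p¹, Mg⁺ [Ne]3s¹.
Tabulated IE_2 (kJ/mol): N 2856, Si 1577, Mg 1451, Li 7298.
Overall IE_2 order: Mg < Si < N < Li.

Mg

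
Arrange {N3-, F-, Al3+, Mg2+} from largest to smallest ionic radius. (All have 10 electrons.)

N3- > F- > Mg2+ > Al3+

All of these have 10 electrons, so size is governed by nuclear charge alone: the more protons, the stronger the pull on the same electron cloud, and the smaller the ion.
Nuclear charges: Al3+ (Z=13), Mg2+ (Z=12), F- (Z=9), N3- (Z=7).
Largest to smallest: N3- > F- > Mg2+ > Al3+.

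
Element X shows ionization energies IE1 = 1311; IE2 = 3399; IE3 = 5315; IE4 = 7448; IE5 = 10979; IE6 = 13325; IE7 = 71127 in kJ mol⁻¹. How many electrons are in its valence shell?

6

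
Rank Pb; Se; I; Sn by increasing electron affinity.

Se is in period 4, group 16; Sn is in period 5, group 14; I is in period 5, group 17; Pb is in period 6, group 14.
Adding an electron releases more energy for atoms nearer the top right (short of the noble gases).
Neither a single period nor a single group — weigh both effects.
Sn > Pb: Sn sits above Pb in group 14, so the down-group effect alone puts Sn higher.
Se > Sn: relative to Sn, both the across-period and down-group shifts push Se's electron affinity up.
I > Se: period and group pull opposite ways; the across-period shift dominates (295 vs 195 kJ/mol).
Approximate values (kJ/mol): Se 195, Sn 107, I 295, Pb 35.
So from lowest to highest: Pb < Sn < Se < I.

Pb < Sn < Se < I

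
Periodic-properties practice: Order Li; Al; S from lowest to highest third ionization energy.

Al < S < Li

Consider each +2 ion: Li²⁺ is already 1 electron into the core; Al²⁺ still has 1 valence electron; S²⁺ still has 4 valence electrons.
Pulling an electron out of a noble-gas core costs far more than removing a remaining valence electron, so Li sits at the high end of IE_3.
Valence configurations: Al²⁺ [Ne]3s¹, S²⁺ [Ne]3s²3p².
Approximate IE_3 values (kJ/mol): Li 11815, Al 2745, S 3357.
Overall IE_3 order: Al < S < Li.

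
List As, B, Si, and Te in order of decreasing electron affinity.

Te > Si > As > B

B is in period 2, group 13; Si is in period 3, group 14; As is in period 4, group 15; Te is in period 5, group 16.
Atoms with high Z_eff and room in the valence shell (especially the halogens) have the most exothermic electron affinities.
A diagonal step moves right (one effect) and down (the opposite effect) at once.
As > B: the two effects oppose for this pair; the across-period effect wins (78 vs 27 kJ/mol).
Si > As: period and group pull opposite ways; the down-group shift dominates (134 vs 78 kJ/mol).
Te > Si: period and group pull opposite ways; the across-period shift dominates (190 vs 134 kJ/mol).
For reference (kJ/mol): B 27, Si 134, As 78, Te 190.
So from highest to lowest: Te > Si > As > B.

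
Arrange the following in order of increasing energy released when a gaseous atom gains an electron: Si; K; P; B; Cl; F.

Atoms with high Z_eff and room in the valence shell (especially the halogens) have the most exothermic electron affinities.
Neither a single period nor a single group — weigh both effects.
K > B: this pair runs against the simple trend — see the exception note.
P > K: relative to K, both the across-period and down-group shifts push P's electron affinity up.
Si > P: this pair runs against the simple trend — see the exception note.
F > Si: relative to Si, both the across-period and down-group shifts push F's electron affinity up.
Cl > F: this pair runs against the simple trend — see the exception note.
Note the exception: K has a higher electron affinity than B, contrary to the simple trend — B's ns²np¹ configuration gives only a small electron affinity — the sparsely filled np subshell binds an added electron weakly.
Note the exception: Si has a higher electron affinity than P, contrary to the simple trend — adding an electron to P's half-filled 3p³ is unfavourable, so Si (3p²) has the more exothermic EA.
Note the exception: Cl has a higher electron affinity than F, contrary to the simple trend — F's small 2p subshell makes the incoming electron feel strong e⁻–e⁻ repulsion, so Cl actually releases more energy on gaining an electron.
Approximate values (kJ/mol): B 27, F 328, Si 134, P 72, Cl 349, K 48.
So from lowest to highest: B < K < P < Si < F < Cl.

B < K < P < Si < F < Cl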